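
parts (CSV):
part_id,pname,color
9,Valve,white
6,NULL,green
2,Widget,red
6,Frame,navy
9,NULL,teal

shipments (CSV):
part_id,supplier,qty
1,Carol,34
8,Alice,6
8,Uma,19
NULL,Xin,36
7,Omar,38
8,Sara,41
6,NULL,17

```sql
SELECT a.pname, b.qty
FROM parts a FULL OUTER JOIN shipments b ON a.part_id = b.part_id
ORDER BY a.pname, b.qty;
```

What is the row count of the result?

11

FULL OUTER JOIN keeps every row from both sides; unmatched rows get NULL for the other side's columns.
Matching on a.part_id = b.part_id. A NULL in a compared column never satisfies the condition.
Matched pairs: 2; unmatched a rows kept: 3; unmatched b rows kept: 6.
Total: 2 matched + 9 padded = 11 rows.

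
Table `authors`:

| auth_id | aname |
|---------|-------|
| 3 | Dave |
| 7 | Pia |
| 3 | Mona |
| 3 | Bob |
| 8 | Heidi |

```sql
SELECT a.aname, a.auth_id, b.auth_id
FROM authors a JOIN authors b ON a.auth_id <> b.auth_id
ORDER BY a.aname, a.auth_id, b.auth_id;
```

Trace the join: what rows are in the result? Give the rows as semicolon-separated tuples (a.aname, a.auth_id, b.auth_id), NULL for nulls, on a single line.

INNER JOIN keeps only pairs where the ON condition holds.
Matching on a.auth_id <> b.auth_id.
- auth_id=3: 2 matching b row(s), so 2 row(s) emitted.
- auth_id=7: 4 matching b row(s), so 4 row(s) emitted.
- auth_id=3: 2 matching b row(s), so 2 row(s) emitted.
- auth_id=3: 2 matching b row(s), so 2 row(s) emitted.
- auth_id=8: 4 matching b row(s), so 4 row(s) emitted.

(Bob, 3, 7); (Bob, 3, 8); (Dave, 3, 7); (Dave, 3, 8); (Heidi, 8, 3); (Heidi, 8, 3); (Heidi, 8, 3); (Heidi, 8, 7); (Mona, 3, 7); (Mona, 3, 8); (Pia, 7, 3); (Pia, 7, 3); (Pia, 7, 3); (Pia, 7, 8)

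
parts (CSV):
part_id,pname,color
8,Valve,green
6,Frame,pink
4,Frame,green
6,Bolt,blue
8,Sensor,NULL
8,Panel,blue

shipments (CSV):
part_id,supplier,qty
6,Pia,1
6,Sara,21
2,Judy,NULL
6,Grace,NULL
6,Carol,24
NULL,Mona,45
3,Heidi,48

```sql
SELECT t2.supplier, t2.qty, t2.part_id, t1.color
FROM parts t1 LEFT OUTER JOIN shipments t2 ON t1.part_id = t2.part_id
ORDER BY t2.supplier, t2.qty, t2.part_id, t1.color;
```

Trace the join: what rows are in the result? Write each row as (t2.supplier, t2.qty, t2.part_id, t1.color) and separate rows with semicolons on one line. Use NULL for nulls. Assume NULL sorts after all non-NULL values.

LEFT JOIN keeps every row from `parts`; unmatched rows get NULL for `shipments`'s columns.
Matching on t1.part_id = t2.part_id. A NULL in a compared column never satisfies the condition.
- t1 row (part_id=8): no match → kept, t2 columns NULL.
- t1 row (part_id=6): matches 4 t2 row(s) → 4 output row(s).
- t1 row (part_id=4): no match → kept, t2 columns NULL.
- t1 row (part_id=6): matches 4 t2 row(s) → 4 output row(s).
- t1 row (part_id=8): no match → kept, t2 columns NULL.
- t1 row (part_id=8): no match → kept, t2 columns NULL.

(Carol, 24, 6, blue); (Carol, 24, 6, pink); (Grace, NULL, 6, blue); (Grace, NULL, 6, pink); (Pia, 1, 6, blue); (Pia, 1, 6, pink); (Sara, 21, 6, blue); (Sara, 21, 6, pink); (NULL, NULL, NULL, blue); (NULL, NULL, NULL, green); (NULL, NULL, NULL, green); (NULL, NULL, NULL, NULL)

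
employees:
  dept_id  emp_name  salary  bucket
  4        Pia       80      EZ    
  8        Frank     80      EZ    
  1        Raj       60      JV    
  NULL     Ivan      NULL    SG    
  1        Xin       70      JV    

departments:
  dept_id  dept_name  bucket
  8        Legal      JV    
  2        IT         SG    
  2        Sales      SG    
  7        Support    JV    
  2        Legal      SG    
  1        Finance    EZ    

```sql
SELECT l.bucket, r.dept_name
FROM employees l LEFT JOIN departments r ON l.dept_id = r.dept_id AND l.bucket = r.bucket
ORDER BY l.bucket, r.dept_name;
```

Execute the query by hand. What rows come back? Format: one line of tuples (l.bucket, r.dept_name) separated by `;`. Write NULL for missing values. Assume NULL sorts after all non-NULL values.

(EZ, NULL); (EZ, NULL); (JV, NULL); (JV, NULL); (SG, NULL)

LEFT JOIN keeps every row from `employees`; unmatched rows get NULL for `departments`'s columns.
Matching on l.dept_id = r.dept_id AND l.bucket = r.bucket. A NULL in a compared column never satisfies the condition.
- l row (dept_id=4, bucket=EZ): no match → kept, r columns NULL.
- l row (dept_id=8, bucket=EZ): no match → kept, r columns NULL.
- l row (dept_id=1, bucket=JV): no match → kept, r columns NULL.
- l row (dept_id=NULL, bucket=SG): no match → kept, r columns NULL.
- l row (dept_id=1, bucket=JV): no match → kept, r columns NULL.
After projecting and ordering:
l.bucket | r.dept_name
EZ | NULL
EZ | NULL
JV | NULL
JV | NULL
SG | NULL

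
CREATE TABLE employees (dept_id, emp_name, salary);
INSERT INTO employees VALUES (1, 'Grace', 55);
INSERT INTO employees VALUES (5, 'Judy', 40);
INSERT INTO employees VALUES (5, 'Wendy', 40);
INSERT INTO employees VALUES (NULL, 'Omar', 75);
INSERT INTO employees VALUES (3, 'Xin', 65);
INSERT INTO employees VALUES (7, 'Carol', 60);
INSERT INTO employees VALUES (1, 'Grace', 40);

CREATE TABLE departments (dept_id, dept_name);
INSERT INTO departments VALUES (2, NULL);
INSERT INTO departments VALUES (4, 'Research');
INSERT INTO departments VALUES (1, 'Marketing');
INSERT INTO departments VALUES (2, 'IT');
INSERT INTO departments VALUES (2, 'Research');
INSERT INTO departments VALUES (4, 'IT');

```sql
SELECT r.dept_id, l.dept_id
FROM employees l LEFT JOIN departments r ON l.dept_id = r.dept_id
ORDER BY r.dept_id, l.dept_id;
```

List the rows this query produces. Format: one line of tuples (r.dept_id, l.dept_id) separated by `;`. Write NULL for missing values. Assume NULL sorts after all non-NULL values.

(1, 1); (1, 1); (NULL, 3); (NULL, 5); (NULL, 5); (NULL, 7); (NULL, NULL)

LEFT JOIN keeps every row from `employees`; unmatched rows get NULL for `departments`'s columns.
Matching on l.dept_id = r.dept_id. A NULL in a compared column never satisfies the condition.
- l[0] dept_id=1 → 1 match(es) in r → 1 row(s).
- l[1] dept_id=5 → no match; kept with NULLs on the r side.
- l[2] dept_id=5 → no match; kept with NULLs on the r side.
- l[3] dept_id=NULL → no match; kept with NULLs on the r side.
- l[4] dept_id=3 → no match; kept with NULLs on the r side.
- l[5] dept_id=7 → no match; kept with NULLs on the r side.
- l[6] dept_id=1 → 1 match(es) in r → 1 row(s).
After projecting and ordering:
r.dept_id | l.dept_id
1 | 1
1 | 1
NULL | 3
NULL | 5
NULL | 5
NULL | 7
NULL | NULL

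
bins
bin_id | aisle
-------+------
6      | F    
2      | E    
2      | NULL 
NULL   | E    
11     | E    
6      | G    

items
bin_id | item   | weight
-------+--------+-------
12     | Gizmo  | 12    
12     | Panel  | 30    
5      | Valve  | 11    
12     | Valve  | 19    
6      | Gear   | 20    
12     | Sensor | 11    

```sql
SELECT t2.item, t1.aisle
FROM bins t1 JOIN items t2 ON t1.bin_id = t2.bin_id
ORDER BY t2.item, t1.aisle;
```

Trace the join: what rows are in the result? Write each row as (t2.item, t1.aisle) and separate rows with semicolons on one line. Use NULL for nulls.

INNER JOIN keeps only pairs where the ON condition holds.
Matching on t1.bin_id = t2.bin_id. A NULL in a compared column never satisfies the condition.
- bin_id=6: 1 matching t2 row(s), so 1 row(s) emitted.
- bin_id=2: no matching t2 row, dropped.
- bin_id=2: no matching t2 row, dropped.
- bin_id=NULL: no matching t2 row, dropped.
- bin_id=11: no matching t2 row, dropped.
- bin_id=6: 1 matching t2 row(s), so 1 row(s) emitted.
After projecting and ordering:
t2.item | t1.aisle
Gear | F
Gear | G

(Gear, F); (Gear, G)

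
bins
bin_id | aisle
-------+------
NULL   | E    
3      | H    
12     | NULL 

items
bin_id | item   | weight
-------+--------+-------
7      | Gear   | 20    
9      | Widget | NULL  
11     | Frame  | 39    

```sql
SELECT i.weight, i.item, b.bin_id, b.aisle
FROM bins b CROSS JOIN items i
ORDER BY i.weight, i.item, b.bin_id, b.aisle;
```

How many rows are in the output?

9

CROSS JOIN pairs every row of `bins` with every row of `items`: 3 × 3 = 9 rows.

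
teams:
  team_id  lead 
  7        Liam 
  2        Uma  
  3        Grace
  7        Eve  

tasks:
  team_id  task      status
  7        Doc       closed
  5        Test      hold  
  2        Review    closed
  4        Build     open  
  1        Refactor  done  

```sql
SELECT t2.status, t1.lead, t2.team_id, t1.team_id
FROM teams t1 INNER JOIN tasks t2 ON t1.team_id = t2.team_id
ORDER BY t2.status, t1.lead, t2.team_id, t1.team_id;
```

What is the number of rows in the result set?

3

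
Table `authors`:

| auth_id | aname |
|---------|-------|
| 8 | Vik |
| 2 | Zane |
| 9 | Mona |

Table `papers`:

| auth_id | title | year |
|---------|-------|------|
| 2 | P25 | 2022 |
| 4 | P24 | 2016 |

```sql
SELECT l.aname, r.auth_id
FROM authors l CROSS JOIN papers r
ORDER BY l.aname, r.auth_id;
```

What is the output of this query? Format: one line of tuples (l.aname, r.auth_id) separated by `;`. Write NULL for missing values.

(Mona, 2); (Mona, 4); (Vik, 2); (Vik, 4); (Zane, 2); (Zane, 4)

CROSS JOIN pairs every row of `authors` with every row of `papers`: 3 × 2 = 6 rows.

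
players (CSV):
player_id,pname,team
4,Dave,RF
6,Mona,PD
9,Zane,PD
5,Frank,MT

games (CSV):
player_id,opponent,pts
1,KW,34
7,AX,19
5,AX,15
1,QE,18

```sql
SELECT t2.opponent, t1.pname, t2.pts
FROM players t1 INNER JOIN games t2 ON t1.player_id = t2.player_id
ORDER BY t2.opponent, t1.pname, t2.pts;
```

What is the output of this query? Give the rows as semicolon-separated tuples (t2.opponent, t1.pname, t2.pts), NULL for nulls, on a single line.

INNER JOIN keeps only pairs where the ON condition holds.
Matching on t1.player_id = t2.player_id.
Matched pairs: 1.

(AX, Frank, 15)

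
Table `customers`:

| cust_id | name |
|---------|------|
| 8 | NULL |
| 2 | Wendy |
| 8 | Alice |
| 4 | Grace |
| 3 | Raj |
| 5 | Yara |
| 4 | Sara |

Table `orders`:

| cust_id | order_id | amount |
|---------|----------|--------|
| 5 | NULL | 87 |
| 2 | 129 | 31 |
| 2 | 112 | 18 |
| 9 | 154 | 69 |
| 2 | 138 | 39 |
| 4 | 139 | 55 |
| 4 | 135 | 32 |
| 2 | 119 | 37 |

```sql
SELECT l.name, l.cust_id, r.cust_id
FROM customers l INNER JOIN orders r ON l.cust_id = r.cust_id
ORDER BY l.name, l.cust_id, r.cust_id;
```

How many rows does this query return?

INNER JOIN keeps only pairs where the ON condition holds.
Matching on l.cust_id = r.cust_id.
- cust_id=8: no matching r row, dropped.
- cust_id=2: 4 matching r row(s), so 4 row(s) emitted.
- cust_id=8: no matching r row, dropped.
- cust_id=4: 2 matching r row(s), so 2 row(s) emitted.
- cust_id=3: no matching r row, dropped.
- cust_id=5: 1 matching r row(s), so 1 row(s) emitted.
- cust_id=4: 2 matching r row(s), so 2 row(s) emitted.
Total: 9 rows.

9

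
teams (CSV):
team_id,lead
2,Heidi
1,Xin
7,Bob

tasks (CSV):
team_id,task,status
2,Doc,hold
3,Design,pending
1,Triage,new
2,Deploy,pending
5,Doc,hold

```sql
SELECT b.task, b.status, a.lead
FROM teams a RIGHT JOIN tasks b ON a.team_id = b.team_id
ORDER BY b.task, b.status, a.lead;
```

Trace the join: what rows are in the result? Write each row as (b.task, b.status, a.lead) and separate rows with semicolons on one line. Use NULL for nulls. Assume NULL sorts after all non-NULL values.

(Deploy, pending, Heidi); (Design, pending, NULL); (Doc, hold, Heidi); (Doc, hold, NULL); (Triage, new, Xin)

RIGHT JOIN keeps every row from `tasks`; unmatched rows get NULL for `teams`'s columns.
Matching on a.team_id = b.team_id.
- a[0] team_id=2 → 2 match(es) in b → 2 row(s).
- a[1] team_id=1 → 1 match(es) in b → 1 row(s).
- a[2] team_id=7 → no match.
- 2 b row(s) had no a match → kept, a columns NULL.
After projecting and ordering:
b.task | b.status | a.lead
Deploy | pending | Heidi
Design | pending | NULL
Doc | hold | Heidi
Doc | hold | NULL
Triage | new | Xin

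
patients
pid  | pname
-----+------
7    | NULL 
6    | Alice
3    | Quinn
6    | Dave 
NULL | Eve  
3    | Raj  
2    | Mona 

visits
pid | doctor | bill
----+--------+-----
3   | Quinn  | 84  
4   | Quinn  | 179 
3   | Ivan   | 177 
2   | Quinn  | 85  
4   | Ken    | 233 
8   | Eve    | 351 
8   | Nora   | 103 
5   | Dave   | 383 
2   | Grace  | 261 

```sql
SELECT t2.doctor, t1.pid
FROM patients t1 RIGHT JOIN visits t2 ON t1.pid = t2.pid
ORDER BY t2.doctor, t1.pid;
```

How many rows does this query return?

RIGHT JOIN keeps every row from `visits`; unmatched rows get NULL for `patients`'s columns.
Matching on t1.pid = t2.pid. A NULL in a compared column never satisfies the condition.
Matched pairs: 6; unmatched t2 rows kept: 5.
Total: 6 matched + 5 padded = 11 rows.

11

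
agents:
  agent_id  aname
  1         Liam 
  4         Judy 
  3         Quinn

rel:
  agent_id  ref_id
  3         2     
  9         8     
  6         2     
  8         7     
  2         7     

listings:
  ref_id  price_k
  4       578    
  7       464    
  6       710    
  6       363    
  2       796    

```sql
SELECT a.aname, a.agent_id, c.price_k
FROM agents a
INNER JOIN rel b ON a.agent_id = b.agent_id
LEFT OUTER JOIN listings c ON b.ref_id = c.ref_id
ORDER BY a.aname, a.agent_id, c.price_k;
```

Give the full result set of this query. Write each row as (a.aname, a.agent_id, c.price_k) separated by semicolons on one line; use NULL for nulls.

Joins associate left-to-right: agents INNER JOIN rel on agent_id gives 1 intermediate row(s).
Then LEFT JOIN `listings c` on ref_id: each of those 1 rows is kept; rows whose b.ref_id has no match in c get NULL for c's columns.

(Quinn, 3, 796)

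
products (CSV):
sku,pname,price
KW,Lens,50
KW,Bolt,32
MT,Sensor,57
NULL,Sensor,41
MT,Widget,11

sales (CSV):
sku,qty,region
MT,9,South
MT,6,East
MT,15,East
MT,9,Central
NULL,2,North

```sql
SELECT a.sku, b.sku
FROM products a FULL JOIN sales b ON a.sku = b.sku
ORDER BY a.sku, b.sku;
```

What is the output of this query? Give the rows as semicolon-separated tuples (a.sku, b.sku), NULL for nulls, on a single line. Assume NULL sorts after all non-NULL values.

(KW, NULL); (KW, NULL); (MT, MT); (MT, MT); (MT, MT); (MT, MT); (MT, MT); (MT, MT); (MT, MT); (MT, MT); (NULL, NULL); (NULL, NULL)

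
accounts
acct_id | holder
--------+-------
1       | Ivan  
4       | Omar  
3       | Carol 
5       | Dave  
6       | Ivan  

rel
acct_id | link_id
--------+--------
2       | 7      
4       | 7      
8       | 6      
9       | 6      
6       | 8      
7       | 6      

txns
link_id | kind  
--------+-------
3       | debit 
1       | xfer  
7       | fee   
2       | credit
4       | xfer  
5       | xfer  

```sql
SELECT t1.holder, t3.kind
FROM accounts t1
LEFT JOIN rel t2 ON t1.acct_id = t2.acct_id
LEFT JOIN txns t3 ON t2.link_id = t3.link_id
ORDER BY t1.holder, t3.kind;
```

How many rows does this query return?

5

Step 1 — t1 LEFT JOIN t2 on acct_id → 5 row(s).
Then LEFT JOIN `txns t3` on link_id: each of those 5 rows is kept; rows whose t2.link_id has no match in t3 get NULL for t3's columns.
Result: 5 row(s).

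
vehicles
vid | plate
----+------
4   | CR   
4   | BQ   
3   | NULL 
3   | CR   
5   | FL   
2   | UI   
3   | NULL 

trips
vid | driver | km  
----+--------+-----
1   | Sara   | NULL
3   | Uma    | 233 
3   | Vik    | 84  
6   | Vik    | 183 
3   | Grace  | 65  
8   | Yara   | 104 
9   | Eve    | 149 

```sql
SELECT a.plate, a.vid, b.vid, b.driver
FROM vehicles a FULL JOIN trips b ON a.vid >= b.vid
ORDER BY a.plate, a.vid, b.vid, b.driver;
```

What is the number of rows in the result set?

28

FULL OUTER JOIN keeps every row from both sides; unmatched rows get NULL for the other side's columns.
Matching on a.vid >= b.vid.
- a[0] vid=4 → 4 match(es) in b → 4 row(s).
- a[1] vid=4 → 4 match(es) in b → 4 row(s).
- a[2] vid=3 → 4 match(es) in b → 4 row(s).
- a[3] vid=3 → 4 match(es) in b → 4 row(s).
- a[4] vid=5 → 4 match(es) in b → 4 row(s).
- a[5] vid=2 → 1 match(es) in b → 1 row(s).
- a[6] vid=3 → 4 match(es) in b → 4 row(s).
- plus 3 unmatched b row(s), each kept with NULL a columns.
Total: 25 matched + 3 padded = 28 rows.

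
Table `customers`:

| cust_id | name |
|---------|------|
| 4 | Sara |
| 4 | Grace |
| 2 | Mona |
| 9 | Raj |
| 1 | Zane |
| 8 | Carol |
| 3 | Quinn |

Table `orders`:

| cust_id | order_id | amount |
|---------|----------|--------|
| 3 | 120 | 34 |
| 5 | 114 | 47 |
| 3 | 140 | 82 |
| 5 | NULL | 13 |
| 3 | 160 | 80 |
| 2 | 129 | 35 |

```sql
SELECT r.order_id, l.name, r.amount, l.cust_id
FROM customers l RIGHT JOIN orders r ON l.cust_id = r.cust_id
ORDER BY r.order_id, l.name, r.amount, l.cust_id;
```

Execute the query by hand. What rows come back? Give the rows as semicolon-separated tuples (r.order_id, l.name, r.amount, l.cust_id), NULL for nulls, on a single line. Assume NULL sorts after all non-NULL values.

RIGHT JOIN keeps every row from `orders`; unmatched rows get NULL for `customers`'s columns.
Matching on l.cust_id = r.cust_id.
- l row (cust_id=4): no match.
- l row (cust_id=4): no match.
- l row (cust_id=2): matches 1 r row(s) → 1 output row(s).
- l row (cust_id=9): no match.
- l row (cust_id=1): no match.
- l row (cust_id=8): no match.
- l row (cust_id=3): matches 3 r row(s) → 3 output row(s).
- 2 row(s) from r found no l partner → padded with NULL.
After projecting and ordering:
r.order_id | l.name | r.amount | l.cust_id
114 | NULL | 47 | NULL
120 | Quinn | 34 | 3
129 | Mona | 35 | 2
140 | Quinn | 82 | 3
160 | Quinn | 80 | 3
NULL | NULL | 13 | NULL

(114, NULL, 47, NULL); (120, Quinn, 34, 3); (129, Mona, 35, 2); (140, Quinn, 82, 3); (160, Quinn, 80, 3); (NULL, NULL, 13, NULL)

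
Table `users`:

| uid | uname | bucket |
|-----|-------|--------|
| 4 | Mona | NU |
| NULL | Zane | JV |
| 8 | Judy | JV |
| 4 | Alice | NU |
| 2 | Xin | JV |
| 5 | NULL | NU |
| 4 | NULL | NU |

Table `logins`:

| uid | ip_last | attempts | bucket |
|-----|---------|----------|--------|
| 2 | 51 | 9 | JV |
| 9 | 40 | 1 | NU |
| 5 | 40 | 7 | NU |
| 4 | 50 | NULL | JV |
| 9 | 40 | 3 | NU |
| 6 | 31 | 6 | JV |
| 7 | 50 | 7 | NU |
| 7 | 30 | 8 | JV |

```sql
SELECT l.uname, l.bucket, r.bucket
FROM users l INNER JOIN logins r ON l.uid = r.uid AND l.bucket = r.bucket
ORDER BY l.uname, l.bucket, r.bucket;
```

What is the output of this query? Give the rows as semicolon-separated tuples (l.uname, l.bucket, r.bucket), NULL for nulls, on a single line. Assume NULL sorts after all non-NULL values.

INNER JOIN keeps only pairs where the ON condition holds.
Matching on l.uid = r.uid AND l.bucket = r.bucket. A NULL in a compared column never satisfies the condition.
- l[0] uid=4, bucket=NU → no match; dropped.
- l[1] uid=NULL, bucket=JV → no match; dropped.
- l[2] uid=8, bucket=JV → no match; dropped.
- l[3] uid=4, bucket=NU → no match; dropped.
- l[4] uid=2, bucket=JV → 1 match(es) in r → 1 row(s).
- l[5] uid=5, bucket=NU → 1 match(es) in r → 1 row(s).
- l[6] uid=4, bucket=NU → no match; dropped.
After projecting and ordering:
l.uname | l.bucket | r.bucket
Xin | JV | JV
NULL | NU | NU

(Xin, JV, JV); (NULL, NU, NU)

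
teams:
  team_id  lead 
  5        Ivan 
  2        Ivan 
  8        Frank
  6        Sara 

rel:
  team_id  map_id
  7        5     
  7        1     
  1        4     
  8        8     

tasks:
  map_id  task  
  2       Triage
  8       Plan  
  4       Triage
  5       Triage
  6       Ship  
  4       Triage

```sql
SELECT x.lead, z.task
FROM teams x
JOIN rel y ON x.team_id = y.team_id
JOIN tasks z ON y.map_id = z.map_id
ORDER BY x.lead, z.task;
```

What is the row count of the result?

Joins associate left-to-right: teams INNER JOIN rel on team_id gives 1 intermediate row(s).
Then INNER JOIN `tasks z` on map_id: keep only rows whose y.map_id appears in z.
Result: 1 row(s).

1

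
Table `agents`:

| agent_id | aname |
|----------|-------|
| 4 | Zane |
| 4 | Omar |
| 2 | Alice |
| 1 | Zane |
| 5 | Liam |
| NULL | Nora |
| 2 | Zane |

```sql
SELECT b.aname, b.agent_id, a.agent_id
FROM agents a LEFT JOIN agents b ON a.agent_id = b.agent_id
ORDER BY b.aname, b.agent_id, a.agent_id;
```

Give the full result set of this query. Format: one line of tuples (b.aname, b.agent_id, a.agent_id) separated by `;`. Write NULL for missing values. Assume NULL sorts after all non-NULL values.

(Alice, 2, 2); (Alice, 2, 2); (Liam, 5, 5); (Omar, 4, 4); (Omar, 4, 4); (Zane, 1, 1); (Zane, 2, 2); (Zane, 2, 2); (Zane, 4, 4); (Zane, 4, 4); (NULL, NULL, NULL)

LEFT JOIN keeps every row from `agents a`; unmatched rows get NULL for `agents b`'s columns.
Matching on a.agent_id = b.agent_id. A NULL in a compared column never satisfies the condition.
Matched pairs: 10; unmatched a rows kept: 1.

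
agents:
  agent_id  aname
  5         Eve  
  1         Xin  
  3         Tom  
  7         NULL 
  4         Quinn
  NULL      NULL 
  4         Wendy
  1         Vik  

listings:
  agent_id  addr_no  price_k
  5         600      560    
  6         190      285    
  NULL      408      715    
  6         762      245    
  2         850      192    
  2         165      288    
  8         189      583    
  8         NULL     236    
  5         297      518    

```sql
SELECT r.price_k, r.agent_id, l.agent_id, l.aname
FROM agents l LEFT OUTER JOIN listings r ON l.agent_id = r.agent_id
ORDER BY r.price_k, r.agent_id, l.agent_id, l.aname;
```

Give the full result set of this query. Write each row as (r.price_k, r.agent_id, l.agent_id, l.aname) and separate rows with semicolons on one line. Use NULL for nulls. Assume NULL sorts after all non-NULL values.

LEFT JOIN keeps every row from `agents`; unmatched rows get NULL for `listings`'s columns.
Matching on l.agent_id = r.agent_id. A NULL in a compared column never satisfies the condition.
- agent_id=5: 2 matching r row(s), so 2 row(s) emitted.
- agent_id=1: no r row matches, row kept with r columns NULL.
- agent_id=3: no r row matches, row kept with r columns NULL.
- agent_id=7: no r row matches, row kept with r columns NULL.
- agent_id=4: no r row matches, row kept with r columns NULL.
- agent_id=NULL: no r row matches, row kept with r columns NULL.
- agent_id=4: no r row matches, row kept with r columns NULL.
- agent_id=1: no r row matches, row kept with r columns NULL.
After projecting and ordering:
r.price_k | r.agent_id | l.agent_id | l.aname
518 | 5 | 5 | Eve
560 | 5 | 5 | Eve
NULL | NULL | 1 | Vik
NULL | NULL | 1 | Xin
NULL | NULL | 3 | Tom
NULL | NULL | 4 | Quinn
NULL | NULL | 4 | Wendy
NULL | NULL | 7 | NULL
NULL | NULL | NULL | NULL

(518, 5, 5, Eve); (560, 5, 5, Eve); (NULL, NULL, 1, Vik); (NULL, NULL, 1, Xin); (NULL, NULL, 3, Tom); (NULL, NULL, 4, Quinn); (NULL, NULL, 4, Wendy); (NULL, NULL, 7, NULL); (NULL, NULL, NULL, NULL)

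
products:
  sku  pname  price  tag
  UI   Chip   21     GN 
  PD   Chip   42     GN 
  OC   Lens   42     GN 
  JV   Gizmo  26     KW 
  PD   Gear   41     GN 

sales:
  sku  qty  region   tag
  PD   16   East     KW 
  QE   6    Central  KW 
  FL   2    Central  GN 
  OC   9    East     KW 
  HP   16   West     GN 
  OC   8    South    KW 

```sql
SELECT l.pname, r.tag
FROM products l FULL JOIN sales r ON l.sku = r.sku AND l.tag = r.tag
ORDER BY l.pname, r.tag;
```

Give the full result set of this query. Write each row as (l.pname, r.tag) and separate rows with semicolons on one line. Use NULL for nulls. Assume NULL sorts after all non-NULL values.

FULL OUTER JOIN keeps every row from both sides; unmatched rows get NULL for the other side's columns.
Matching on l.sku = r.sku AND l.tag = r.tag.
- l row (sku=UI, tag=GN): no match → kept, r columns NULL.
- l row (sku=PD, tag=GN): no match → kept, r columns NULL.
- l row (sku=OC, tag=GN): no match → kept, r columns NULL.
- l row (sku=JV, tag=KW): no match → kept, r columns NULL.
- l row (sku=PD, tag=GN): no match → kept, r columns NULL.
- 6 row(s) from r found no l partner → padded with NULL.

(Chip, NULL); (Chip, NULL); (Gear, NULL); (Gizmo, NULL); (Lens, NULL); (NULL, GN); (NULL, GN); (NULL, KW); (NULL, KW); (NULL, KW); (NULL, KW)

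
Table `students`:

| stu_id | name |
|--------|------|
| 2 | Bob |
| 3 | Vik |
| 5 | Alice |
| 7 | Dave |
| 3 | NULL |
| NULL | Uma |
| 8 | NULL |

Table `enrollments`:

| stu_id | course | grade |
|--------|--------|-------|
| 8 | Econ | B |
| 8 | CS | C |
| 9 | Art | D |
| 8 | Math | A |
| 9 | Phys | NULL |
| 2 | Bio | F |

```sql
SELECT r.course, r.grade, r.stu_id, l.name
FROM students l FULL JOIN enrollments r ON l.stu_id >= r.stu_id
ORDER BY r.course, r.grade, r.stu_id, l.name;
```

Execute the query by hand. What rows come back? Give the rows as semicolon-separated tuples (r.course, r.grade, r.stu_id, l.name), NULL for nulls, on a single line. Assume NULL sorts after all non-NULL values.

(Art, D, 9, NULL); (Bio, F, 2, Alice); (Bio, F, 2, Bob); (Bio, F, 2, Dave); (Bio, F, 2, Vik); (Bio, F, 2, NULL); (Bio, F, 2, NULL); (CS, C, 8, NULL); (Econ, B, 8, NULL); (Math, A, 8, NULL); (Phys, NULL, 9, NULL); (NULL, NULL, NULL, Uma)

FULL OUTER JOIN keeps every row from both sides; unmatched rows get NULL for the other side's columns.
Matching on l.stu_id >= r.stu_id. A NULL in a compared column never satisfies the condition.
Matched pairs: 9; unmatched l rows kept: 1; unmatched r rows kept: 2.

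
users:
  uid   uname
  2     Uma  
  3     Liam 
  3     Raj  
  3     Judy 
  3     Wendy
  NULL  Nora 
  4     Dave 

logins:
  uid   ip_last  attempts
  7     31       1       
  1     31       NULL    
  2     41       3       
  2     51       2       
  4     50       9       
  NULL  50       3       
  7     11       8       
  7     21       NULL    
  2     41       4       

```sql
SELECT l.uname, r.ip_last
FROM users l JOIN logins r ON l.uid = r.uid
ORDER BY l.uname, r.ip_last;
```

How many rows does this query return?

INNER JOIN keeps only pairs where the ON condition holds.
Matching on l.uid = r.uid. A NULL in a compared column never satisfies the condition.
- l row (uid=2): matches 3 r row(s) → 3 output row(s).
- l row (uid=3): no match → dropped.
- l row (uid=3): no match → dropped.
- l row (uid=3): no match → dropped.
- l row (uid=3): no match → dropped.
- l row (uid=NULL): no match → dropped.
- l row (uid=4): matches 1 r row(s) → 1 output row(s).
Total: 4 rows.

4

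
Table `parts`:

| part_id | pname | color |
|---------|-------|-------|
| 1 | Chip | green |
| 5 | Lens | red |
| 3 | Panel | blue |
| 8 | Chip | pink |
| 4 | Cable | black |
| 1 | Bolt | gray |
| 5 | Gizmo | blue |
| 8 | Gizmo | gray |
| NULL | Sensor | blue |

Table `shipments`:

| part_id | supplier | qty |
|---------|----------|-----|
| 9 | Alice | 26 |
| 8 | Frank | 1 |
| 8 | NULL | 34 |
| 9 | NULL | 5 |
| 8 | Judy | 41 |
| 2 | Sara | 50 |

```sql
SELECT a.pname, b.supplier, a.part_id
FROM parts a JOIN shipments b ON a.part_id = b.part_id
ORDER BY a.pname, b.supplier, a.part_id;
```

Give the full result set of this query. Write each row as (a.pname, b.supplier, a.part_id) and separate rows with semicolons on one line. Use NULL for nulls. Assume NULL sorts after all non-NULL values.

(Chip, Frank, 8); (Chip, Judy, 8); (Chip, NULL, 8); (Gizmo, Frank, 8); (Gizmo, Judy, 8); (Gizmo, NULL, 8)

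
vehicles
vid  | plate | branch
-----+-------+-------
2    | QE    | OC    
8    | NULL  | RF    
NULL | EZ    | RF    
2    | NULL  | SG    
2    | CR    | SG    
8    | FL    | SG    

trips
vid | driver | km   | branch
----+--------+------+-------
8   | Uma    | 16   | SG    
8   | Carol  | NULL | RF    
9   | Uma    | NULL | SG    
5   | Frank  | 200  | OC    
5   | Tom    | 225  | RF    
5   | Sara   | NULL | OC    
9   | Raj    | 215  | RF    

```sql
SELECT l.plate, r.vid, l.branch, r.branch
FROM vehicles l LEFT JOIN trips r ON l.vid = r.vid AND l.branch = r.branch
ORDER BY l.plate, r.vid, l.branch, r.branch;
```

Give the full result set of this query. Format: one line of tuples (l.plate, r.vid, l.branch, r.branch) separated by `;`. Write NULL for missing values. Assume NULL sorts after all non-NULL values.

(CR, NULL, SG, NULL); (EZ, NULL, RF, NULL); (FL, 8, SG, SG); (QE, NULL, OC, NULL); (NULL, 8, RF, RF); (NULL, NULL, SG, NULL)

LEFT JOIN keeps every row from `vehicles`; unmatched rows get NULL for `trips`'s columns.
Matching on l.vid = r.vid AND l.branch = r.branch. A NULL in a compared column never satisfies the condition.
- l (vid=2, branch=OC) has no partner → padded with NULL.
- l (vid=8, branch=RF) pairs with 1 row(s) of r.
- l (vid=NULL, branch=RF) has no partner → padded with NULL.
- l (vid=2, branch=SG) has no partner → padded with NULL.
- l (vid=2, branch=SG) has no partner → padded with NULL.
- l (vid=8, branch=SG) pairs with 1 row(s) of r.
After projecting and ordering:
l.plate | r.vid | l.branch | r.branch
CR | NULL | SG | NULL
EZ | NULL | RF | NULL
FL | 8 | SG | SG
QE | NULL | OC | NULL
NULL | 8 | RF | RF
NULL | NULL | SG | NULL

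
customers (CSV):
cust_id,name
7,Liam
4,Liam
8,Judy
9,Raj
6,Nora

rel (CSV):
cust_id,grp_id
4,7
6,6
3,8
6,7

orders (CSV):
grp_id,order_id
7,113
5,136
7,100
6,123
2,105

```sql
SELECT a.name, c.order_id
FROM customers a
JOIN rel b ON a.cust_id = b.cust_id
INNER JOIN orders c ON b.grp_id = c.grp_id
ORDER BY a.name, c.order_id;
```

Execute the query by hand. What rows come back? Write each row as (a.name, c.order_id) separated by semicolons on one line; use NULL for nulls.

(Liam, 100); (Liam, 113); (Nora, 100); (Nora, 113); (Nora, 123)

Step 1 — a INNER JOIN b on cust_id → 3 row(s).
Then INNER JOIN `orders c` on grp_id: keep only rows whose b.grp_id appears in c.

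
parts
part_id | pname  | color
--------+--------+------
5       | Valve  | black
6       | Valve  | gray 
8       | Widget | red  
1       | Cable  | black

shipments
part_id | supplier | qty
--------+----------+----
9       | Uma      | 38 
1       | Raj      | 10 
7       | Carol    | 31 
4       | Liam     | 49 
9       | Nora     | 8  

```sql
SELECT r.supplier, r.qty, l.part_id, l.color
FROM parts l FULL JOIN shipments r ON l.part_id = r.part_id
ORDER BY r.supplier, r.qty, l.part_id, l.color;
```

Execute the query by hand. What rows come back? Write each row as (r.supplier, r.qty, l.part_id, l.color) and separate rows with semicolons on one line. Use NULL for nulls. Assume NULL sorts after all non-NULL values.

FULL OUTER JOIN keeps every row from both sides; unmatched rows get NULL for the other side's columns.
Matching on l.part_id = r.part_id.
- part_id=5: no r row matches, row kept with r columns NULL.
- part_id=6: no r row matches, row kept with r columns NULL.
- part_id=8: no r row matches, row kept with r columns NULL.
- part_id=1: 1 matching r row(s), so 1 row(s) emitted.
- 4 row(s) from r found no l partner → padded with NULL.
After projecting and ordering:
r.supplier | r.qty | l.part_id | l.color
Carol | 31 | NULL | NULL
Liam | 49 | NULL | NULL
Nora | 8 | NULL | NULL
Raj | 10 | 1 | black
Uma | 38 | NULL | NULL
NULL | NULL | 5 | black
NULL | NULL | 6 | gray
NULL | NULL | 8 | red

(Carol, 31, NULL, NULL); (Liam, 49, NULL, NULL); (Nora, 8, NULL, NULL); (Raj, 10, 1, black); (Uma, 38, NULL, NULL); (NULL, NULL, 5, black); (NULL, NULL, 6, gray); (NULL, NULL, 8, red)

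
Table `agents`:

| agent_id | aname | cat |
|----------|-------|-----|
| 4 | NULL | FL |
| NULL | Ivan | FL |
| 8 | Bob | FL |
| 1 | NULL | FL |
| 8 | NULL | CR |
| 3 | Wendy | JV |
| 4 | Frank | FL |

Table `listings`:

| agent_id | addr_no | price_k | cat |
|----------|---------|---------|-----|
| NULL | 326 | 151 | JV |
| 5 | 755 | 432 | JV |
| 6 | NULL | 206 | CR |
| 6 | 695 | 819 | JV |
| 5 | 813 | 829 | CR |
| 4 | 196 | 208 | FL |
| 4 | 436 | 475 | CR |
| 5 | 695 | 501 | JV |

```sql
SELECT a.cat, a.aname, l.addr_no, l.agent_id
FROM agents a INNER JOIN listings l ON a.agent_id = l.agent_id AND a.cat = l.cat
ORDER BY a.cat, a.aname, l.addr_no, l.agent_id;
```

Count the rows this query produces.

INNER JOIN keeps only pairs where the ON condition holds.
Matching on a.agent_id = l.agent_id AND a.cat = l.cat. A NULL in a compared column never satisfies the condition.
- agent_id=4, cat=FL: 1 matching l row(s), so 1 row(s) emitted.
- agent_id=NULL, cat=FL: no matching l row, dropped.
- agent_id=8, cat=FL: no matching l row, dropped.
- agent_id=1, cat=FL: no matching l row, dropped.
- agent_id=8, cat=CR: no matching l row, dropped.
- agent_id=3, cat=JV: no matching l row, dropped.
- agent_id=4, cat=FL: 1 matching l row(s), so 1 row(s) emitted.
Total: 2 rows.

2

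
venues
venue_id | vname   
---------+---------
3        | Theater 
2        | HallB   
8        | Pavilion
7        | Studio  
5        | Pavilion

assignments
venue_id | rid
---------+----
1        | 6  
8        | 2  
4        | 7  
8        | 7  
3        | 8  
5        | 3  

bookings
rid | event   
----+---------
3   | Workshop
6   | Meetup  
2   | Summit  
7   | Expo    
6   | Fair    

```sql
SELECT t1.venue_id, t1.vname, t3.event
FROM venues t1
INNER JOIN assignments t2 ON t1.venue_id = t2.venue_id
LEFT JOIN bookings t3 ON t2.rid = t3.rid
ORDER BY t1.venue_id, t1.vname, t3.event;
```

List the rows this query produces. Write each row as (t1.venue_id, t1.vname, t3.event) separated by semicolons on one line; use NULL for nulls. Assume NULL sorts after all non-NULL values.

(3, Theater, NULL); (5, Pavilion, Workshop); (8, Pavilion, Expo); (8, Pavilion, Summit)

Joins associate left-to-right: venues INNER JOIN assignments on venue_id gives 4 intermediate row(s).
Then LEFT JOIN `bookings t3` on rid: each of those 4 rows is kept; rows whose t2.rid has no match in t3 get NULL for t3's columns.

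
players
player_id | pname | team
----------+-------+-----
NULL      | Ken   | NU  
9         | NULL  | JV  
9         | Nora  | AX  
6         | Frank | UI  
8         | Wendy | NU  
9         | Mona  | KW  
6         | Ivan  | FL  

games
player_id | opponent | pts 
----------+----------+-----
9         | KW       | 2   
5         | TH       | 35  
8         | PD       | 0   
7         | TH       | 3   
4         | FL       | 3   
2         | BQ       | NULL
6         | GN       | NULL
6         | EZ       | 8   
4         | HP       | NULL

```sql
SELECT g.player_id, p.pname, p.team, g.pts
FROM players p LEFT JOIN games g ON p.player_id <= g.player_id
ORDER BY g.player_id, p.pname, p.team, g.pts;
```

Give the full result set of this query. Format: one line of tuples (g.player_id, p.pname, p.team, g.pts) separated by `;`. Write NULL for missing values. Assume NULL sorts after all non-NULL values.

(6, Frank, UI, 8); (6, Frank, UI, NULL); (6, Ivan, FL, 8); (6, Ivan, FL, NULL); (7, Frank, UI, 3); (7, Ivan, FL, 3); (8, Frank, UI, 0); (8, Ivan, FL, 0); (8, Wendy, NU, 0); (9, Frank, UI, 2); (9, Ivan, FL, 2); (9, Mona, KW, 2); (9, Nora, AX, 2); (9, Wendy, NU, 2); (9, NULL, JV, 2); (NULL, Ken, NU, NULL)

LEFT JOIN keeps every row from `players`; unmatched rows get NULL for `games`'s columns.
Matching on p.player_id <= g.player_id. A NULL in a compared column never satisfies the condition.
- p[0] player_id=NULL → no match; kept with NULLs on the g side.
- p[1] player_id=9 → 1 match(es) in g → 1 row(s).
- p[2] player_id=9 → 1 match(es) in g → 1 row(s).
- p[3] player_id=6 → 5 match(es) in g → 5 row(s).
- p[4] player_id=8 → 2 match(es) in g → 2 row(s).
- p[5] player_id=9 → 1 match(es) in g → 1 row(s).
- p[6] player_id=6 → 5 match(es) in g → 5 row(s).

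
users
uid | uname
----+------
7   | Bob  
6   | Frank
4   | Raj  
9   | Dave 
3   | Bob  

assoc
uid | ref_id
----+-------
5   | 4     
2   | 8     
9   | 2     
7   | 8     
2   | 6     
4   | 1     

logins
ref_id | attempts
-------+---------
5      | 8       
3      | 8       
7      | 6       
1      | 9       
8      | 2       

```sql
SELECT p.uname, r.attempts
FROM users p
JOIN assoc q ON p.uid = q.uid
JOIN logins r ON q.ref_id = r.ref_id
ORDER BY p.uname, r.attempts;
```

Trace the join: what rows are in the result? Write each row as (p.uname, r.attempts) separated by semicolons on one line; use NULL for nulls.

(Bob, 2); (Raj, 9)

Evaluate left to right. First `users p INNER JOIN assoc q` on uid: 3 row(s).
Then INNER JOIN `logins r` on ref_id: keep only rows whose q.ref_id appears in r.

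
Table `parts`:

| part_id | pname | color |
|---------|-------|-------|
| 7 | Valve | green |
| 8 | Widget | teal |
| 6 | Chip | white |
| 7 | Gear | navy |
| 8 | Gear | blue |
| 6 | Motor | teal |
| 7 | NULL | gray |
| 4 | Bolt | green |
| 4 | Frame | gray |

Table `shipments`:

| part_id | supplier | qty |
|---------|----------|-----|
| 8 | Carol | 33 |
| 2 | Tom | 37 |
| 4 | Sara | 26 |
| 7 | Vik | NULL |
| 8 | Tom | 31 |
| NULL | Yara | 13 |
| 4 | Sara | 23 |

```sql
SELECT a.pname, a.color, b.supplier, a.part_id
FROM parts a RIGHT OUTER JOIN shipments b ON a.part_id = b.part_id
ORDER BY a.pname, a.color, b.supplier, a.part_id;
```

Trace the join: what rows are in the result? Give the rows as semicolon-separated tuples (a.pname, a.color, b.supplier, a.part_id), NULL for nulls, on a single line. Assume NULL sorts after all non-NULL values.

RIGHT JOIN keeps every row from `shipments`; unmatched rows get NULL for `parts`'s columns.
Matching on a.part_id = b.part_id. A NULL in a compared column never satisfies the condition.
Matched pairs: 11; unmatched b rows kept: 2.

(Bolt, green, Sara, 4); (Bolt, green, Sara, 4); (Frame, gray, Sara, 4); (Frame, gray, Sara, 4); (Gear, blue, Carol, 8); (Gear, blue, Tom, 8); (Gear, navy, Vik, 7); (Valve, green, Vik, 7); (Widget, teal, Carol, 8); (Widget, teal, Tom, 8); (NULL, gray, Vik, 7); (NULL, NULL, Tom, NULL); (NULL, NULL, Yara, NULL)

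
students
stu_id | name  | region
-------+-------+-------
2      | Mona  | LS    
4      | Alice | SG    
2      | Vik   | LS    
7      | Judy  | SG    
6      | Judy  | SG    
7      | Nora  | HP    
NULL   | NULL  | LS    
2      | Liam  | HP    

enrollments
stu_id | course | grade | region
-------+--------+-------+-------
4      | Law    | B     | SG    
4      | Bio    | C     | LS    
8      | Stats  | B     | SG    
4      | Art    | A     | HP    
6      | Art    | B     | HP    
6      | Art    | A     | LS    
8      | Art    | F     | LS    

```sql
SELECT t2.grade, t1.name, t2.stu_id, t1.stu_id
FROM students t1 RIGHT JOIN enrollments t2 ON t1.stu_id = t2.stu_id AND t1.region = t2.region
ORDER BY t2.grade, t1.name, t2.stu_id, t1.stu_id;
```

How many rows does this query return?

7

RIGHT JOIN keeps every row from `enrollments`; unmatched rows get NULL for `students`'s columns.
Matching on t1.stu_id = t2.stu_id AND t1.region = t2.region. A NULL in a compared column never satisfies the condition.
- t1 row (stu_id=2, region=LS): no match.
- t1 row (stu_id=4, region=SG): matches 1 t2 row(s) → 1 output row(s).
- t1 row (stu_id=2, region=LS): no match.
- t1 row (stu_id=7, region=SG): no match.
- t1 row (stu_id=6, region=SG): no match.
- t1 row (stu_id=7, region=HP): no match.
- t1 row (stu_id=NULL, region=LS): no match.
- t1 row (stu_id=2, region=HP): no match.
- 6 t2 row(s) had no t1 match → kept, t1 columns NULL.
Total: 1 matched + 6 padded = 7 rows.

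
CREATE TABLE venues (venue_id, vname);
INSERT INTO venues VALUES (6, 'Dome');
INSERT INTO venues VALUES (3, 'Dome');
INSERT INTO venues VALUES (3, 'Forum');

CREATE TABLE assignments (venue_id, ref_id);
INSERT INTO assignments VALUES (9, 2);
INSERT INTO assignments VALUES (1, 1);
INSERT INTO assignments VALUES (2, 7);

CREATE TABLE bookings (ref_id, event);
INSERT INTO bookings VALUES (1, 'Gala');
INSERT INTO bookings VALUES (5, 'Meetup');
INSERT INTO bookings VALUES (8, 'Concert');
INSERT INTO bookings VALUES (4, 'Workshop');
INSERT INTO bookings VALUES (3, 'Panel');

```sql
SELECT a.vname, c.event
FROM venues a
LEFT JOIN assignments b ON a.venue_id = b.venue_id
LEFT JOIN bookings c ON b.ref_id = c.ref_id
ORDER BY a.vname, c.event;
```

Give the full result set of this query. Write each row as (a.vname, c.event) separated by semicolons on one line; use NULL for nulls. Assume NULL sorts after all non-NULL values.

Evaluate left to right. First `venues a LEFT JOIN assignments b` on venue_id: 3 row(s).
Then LEFT JOIN `bookings c` on ref_id: each of those 3 rows is kept; rows whose b.ref_id has no match in c get NULL for c's columns.

(Dome, NULL); (Dome, NULL); (Forum, NULL)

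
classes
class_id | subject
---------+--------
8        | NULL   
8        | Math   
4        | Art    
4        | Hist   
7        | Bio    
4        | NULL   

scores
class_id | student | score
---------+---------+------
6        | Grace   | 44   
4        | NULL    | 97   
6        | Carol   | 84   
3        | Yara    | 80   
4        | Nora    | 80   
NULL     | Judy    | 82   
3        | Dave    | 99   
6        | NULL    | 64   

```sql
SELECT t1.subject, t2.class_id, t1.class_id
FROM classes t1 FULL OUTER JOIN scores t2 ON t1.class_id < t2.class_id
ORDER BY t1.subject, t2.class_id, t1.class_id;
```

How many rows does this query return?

17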